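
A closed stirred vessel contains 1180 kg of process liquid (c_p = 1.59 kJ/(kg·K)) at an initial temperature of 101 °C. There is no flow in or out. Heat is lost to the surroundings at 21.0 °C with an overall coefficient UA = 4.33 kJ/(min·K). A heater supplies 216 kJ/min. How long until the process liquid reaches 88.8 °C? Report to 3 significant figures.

M c_p dT/dt = −UA(T − T_amb) + Q̇.
τ = M c_p/UA = 433.30 min; T_ss = T_amb + Q̇/UA = 21.0 + 216/4.33 = 70.885 °C.
T(t) = T_ss + (T₀ − T_ss)e^(−t/τ); set T = 88.8:
t = −τ ln[(T − T_ss)/(T₀ − T_ss)] = −433.30 · ln(0.59489) = 225.05 min.

225 min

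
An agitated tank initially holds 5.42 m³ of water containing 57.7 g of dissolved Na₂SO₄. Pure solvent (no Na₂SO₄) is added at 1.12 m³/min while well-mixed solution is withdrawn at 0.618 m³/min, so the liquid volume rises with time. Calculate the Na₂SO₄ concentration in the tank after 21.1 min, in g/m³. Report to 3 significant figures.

0.950 g/m³

Let m(t) be the amount of Na₂SO₄. Volume: V(t) = V₀ + (Q_in − Q_out) t = 5.42 + 0.50200 t; V(21.1) = 16.012 m³.
Solute balance: dm/dt = 0 − Q_out C = −Q_out m/V(t).
dm/m = −Q_out dt/(V₀ + 0.50200 t); integrating gives ln(m/m₀) = −(Q_out/(Q_in−Q_out)) ln(V/V₀).
m = m₀ (V₀/V)^(Q_out/(Q_in−Q_out)) = 57.7 × (5.42/16.012)^(1.2311) = 15.206 g.
C = m/V = 15.206/16.012 = 0.94965 g/m³.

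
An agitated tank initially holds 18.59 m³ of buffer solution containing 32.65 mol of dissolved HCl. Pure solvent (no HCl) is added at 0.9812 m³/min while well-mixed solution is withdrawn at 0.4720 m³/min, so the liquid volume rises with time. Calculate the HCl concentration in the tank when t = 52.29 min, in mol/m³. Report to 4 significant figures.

Let m(t) be the amount of HCl. Volume: V(t) = V₀ + (Q_in − Q_out) t = 18.59 + 0.509200 t; V(52.29) = 45.2161 m³.
No HCl enters, so dm/dt = −Q_out · (m/V).
dm/m = −Q_out dt/(V₀ + 0.509200 t); integrating gives ln(m/m₀) = −(Q_out/(Q_in−Q_out)) ln(V/V₀).
m = m₀ (V₀/V)^(Q_out/(Q_in−Q_out)) = 32.65 × (18.59/45.2161)^(0.926944) = 14.3242 mol.
C = m/V = 14.3242/45.2161 = 0.316794 mol/m³.

0.3168 mol/m³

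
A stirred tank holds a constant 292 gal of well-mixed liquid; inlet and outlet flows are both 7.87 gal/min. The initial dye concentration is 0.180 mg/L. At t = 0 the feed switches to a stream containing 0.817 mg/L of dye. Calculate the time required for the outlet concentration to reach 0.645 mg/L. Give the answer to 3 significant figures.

48.6 min

Accumulation = in − out for the solute gives V dC/dt = Q(C_in − C), so τ = V/Q = 37.103 min.
C(t) = C_in + (C₀ − C_in) e^(−t/τ). Set C = 0.645 and solve for t:
e^(−t/τ) = (C − C_in)/(C₀ − C_in) = (0.645 − 0.817)/(0.180 − 0.817) = 0.27002
t = −τ ln(…) = 37.103 × 1.3093 = 48.578 min.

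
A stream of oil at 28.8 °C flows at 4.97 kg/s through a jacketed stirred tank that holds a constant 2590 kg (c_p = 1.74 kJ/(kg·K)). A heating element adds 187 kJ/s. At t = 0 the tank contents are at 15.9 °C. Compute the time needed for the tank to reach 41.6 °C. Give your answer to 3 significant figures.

Heat balance on the well-mixed liquid: M c_p dT/dt = ṁ c_p (T_in − T) + 187.
τ = M/ṁ = 521.13 s; T_ss = T_in + Q̇/(ṁ c_p) = 50.424 °C.
T(t) = T_ss + (T₀ − T_ss) e^(−t/τ). Set T = 41.6:
e^(−t/τ) = (41.6 − 50.424)/(15.9 − 50.424) = 0.25559
t = −521.13 · ln(0.25559) = 710.91 s.

711 s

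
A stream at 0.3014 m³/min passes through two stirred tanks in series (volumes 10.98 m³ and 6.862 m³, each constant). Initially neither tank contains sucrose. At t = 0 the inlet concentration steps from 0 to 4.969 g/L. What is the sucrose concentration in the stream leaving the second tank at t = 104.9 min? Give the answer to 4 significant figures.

Each tank obeys Vᵢ dCᵢ/dt = Q(Cᵢ₋₁ − Cᵢ), so τᵢ = Vᵢ/Q.
τ₁ = 10.98/0.3014 = 36.4300 min; τ₂ = 6.862/0.3014 = 22.7671 min.
Solving the cascade with C₁(0)=C₂(0)=0 gives C₂(t) = C_in[1 − (τ₁ e^(−t/τ₁) − τ₂ e^(−t/τ₂))/(τ₁ − τ₂)].
At t = 104.9: e^(−t/τ₁) = 0.0561631, e^(−t/τ₂) = 0.00997645.
C₂ = 4.969·[1 − (36.4300·0.0561631 − 22.7671·0.00997645)/(13.6629)] = 4.969·0.866874 = 4.30750 g/L.

4.307 g/L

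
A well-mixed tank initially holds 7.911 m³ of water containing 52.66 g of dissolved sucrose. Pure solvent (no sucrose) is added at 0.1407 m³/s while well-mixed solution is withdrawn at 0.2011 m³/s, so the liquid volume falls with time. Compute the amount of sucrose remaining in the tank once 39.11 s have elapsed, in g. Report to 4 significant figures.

Let m(t) be the amount of sucrose. Volume: V(t) = V₀ + (Q_in − Q_out) t = 7.911 − 0.0604000 t; V(39.11) = 5.54876 m³.
No sucrose enters, so dm/dt = −Q_out · (m/V).
dm/m = −Q_out dt/(V₀ − 0.0604000 t); integrating gives ln(m/m₀) = −(Q_out/(Q_in−Q_out)) ln(V/V₀).
m = m₀ (V₀/V)^(Q_out/(Q_in−Q_out)) = 52.66 × (7.911/5.54876)^(-3.32947) = 16.1668 g.

16.17 g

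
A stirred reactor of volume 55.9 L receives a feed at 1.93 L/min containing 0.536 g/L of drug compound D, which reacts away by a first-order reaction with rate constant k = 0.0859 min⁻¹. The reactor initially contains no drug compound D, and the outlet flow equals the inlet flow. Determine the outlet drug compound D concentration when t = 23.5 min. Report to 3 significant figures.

Species balance: V dC/dt = Q C_in − Q C − k V C.
dC/dt = (Q/V) C_in − (Q/V + k) C; effective rate a = Q/V + k = 0.034526 + 0.0859 = 0.12043 min⁻¹.
C_ss = Q C_in/(Q + kV) = 0.15367 g/L; C(t) = C_ss + (C₀ − C_ss) e^(−a t).
C(23.5) = 0.15367 + (-0.15367)·e^(−0.12043·23.5) = 0.15367 + (-0.15367)·0.059012 = 0.14460 g/L.

0.145 g/L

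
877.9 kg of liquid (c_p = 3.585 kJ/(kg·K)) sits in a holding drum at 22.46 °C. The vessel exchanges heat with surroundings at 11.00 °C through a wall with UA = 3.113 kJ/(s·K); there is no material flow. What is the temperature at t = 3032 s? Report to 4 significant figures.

11.57 °C

Lumped-capacitance energy balance: M c_p dT/dt = UA(T_amb − T).
dT/dt = (T_ss − T)/τ with T_ss = T_amb = 11.0000 °C, τ = M c_p/UA = 877.9·3.585/3.113 = 1011.01 s.
Integrating: T(t) = T_ss + (T₀ − T_ss) e^(−t/τ).
T(3032) = 11.0000 + (11.4600)·0.0498377 = 11.5711 °C.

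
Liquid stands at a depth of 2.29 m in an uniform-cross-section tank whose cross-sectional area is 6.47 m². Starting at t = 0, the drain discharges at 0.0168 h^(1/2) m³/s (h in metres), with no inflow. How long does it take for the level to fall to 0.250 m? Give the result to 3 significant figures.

780 s

Mass balance (ρ constant): A dh/dt = −0.0168 √h.
This is separable: 2 d(√h)/dt = −0.0168/A, so √h = √h₀ − (0.0168/(2A)) t.
t = 2A(√h₀ − √h)/0.0168 = 2·6.47·(√2.29 − √0.250)/0.0168
  = 12.940 × (1.5133 − 0.50000) / 0.0168 = 780.46 s.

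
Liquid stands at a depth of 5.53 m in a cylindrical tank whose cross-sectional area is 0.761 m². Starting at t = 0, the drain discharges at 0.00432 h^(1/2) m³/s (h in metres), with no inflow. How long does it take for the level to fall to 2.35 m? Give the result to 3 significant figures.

With no inflow, A dh/dt = −0.00432 √h.
This is separable: 2 d(√h)/dt = −0.00432/A, so √h = √h₀ − (0.00432/(2A)) t.
t = 2A(√h₀ − √h)/0.00432 = 2·0.761·(√5.53 − √2.35)/0.00432
  = 1.5220 × (2.3516 − 1.5330) / 0.00432 = 288.41 s.

288 s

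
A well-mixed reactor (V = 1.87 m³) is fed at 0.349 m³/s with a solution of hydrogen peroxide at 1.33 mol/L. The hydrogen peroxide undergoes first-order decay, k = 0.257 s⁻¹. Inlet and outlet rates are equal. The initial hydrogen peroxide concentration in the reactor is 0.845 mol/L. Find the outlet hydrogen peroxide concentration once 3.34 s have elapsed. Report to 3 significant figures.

0.624 mol/L

V dC/dt = Q(C_in − C) − k V C.
This is linear with rate a = Q/V + k = 0.44363 s⁻¹.
C_ss = Q C_in/(Q + kV) = 0.55952 mol/L; C(t) = C_ss + (C₀ − C_ss) e^(−a t).
C(3.34) = 0.55952 + (0.28548)·e^(−0.44363·3.34) = 0.55952 + (0.28548)·0.22724 = 0.62439 mol/L.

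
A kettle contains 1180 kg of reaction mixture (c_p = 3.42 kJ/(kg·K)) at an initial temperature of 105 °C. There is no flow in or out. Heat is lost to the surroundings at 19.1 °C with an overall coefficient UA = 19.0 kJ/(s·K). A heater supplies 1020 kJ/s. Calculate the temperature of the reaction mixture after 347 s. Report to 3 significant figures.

79.1 °C

M c_p dT/dt = −UA(T − T_amb) + Q̇.
dT/dt = (T_ss − T)/τ with T_ss = T_amb + Q̇/UA = 19.1 + 1020/19.0 = 72.784 °C, τ = M c_p/UA = 1180·3.42/19.0 = 212.40 s.
Integrating: T(t) = T_ss + (T₀ − T_ss) e^(−t/τ).
T(347) = 72.784 + (32.216)·0.19520 = 79.073 °C.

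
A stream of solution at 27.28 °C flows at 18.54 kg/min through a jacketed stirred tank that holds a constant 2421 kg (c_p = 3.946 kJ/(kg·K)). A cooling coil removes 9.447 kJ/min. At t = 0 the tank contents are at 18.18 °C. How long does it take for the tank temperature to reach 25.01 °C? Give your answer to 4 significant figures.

Energy balance: M c_p dT/dt = ṁ c_p (T_in − T) − 9.447.
τ = M/ṁ = 130.583 min; T_ss = T_in − Q̇/(ṁ c_p) = 27.1509 °C.
T(t) = T_ss + (T₀ − T_ss) e^(−t/τ). Set T = 25.01:
e^(−t/τ) = (25.01 − 27.1509)/(18.18 − 27.1509) = 0.238647
t = −130.583 · ln(0.238647) = 187.095 min.

187.1 min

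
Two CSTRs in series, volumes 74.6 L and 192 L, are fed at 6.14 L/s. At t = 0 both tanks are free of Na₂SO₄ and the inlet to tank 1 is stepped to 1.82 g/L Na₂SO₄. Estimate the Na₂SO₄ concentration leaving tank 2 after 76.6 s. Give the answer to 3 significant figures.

Time constants: τᵢ = Vᵢ/Q for each well-mixed tank.
τ₁ = 74.6/6.14 = 12.150 s; τ₂ = 192/6.14 = 31.270 s.
Tank 1: C₁ = C_in(1 − e^(−t/τ₁)). Tank 2 (τ₁ ≠ τ₂): C₂ = C_in[1 − (τ₁ e^(−t/τ₁) − τ₂ e^(−t/τ₂))/(τ₁ − τ₂)].
At t = 76.6: e^(−t/τ₁) = 0.0018279, e^(−t/τ₂) = 0.086328.
C₂ = 1.82·[1 − (12.150·0.0018279 − 31.270·0.086328)/(-19.121)] = 1.82·0.85998 = 1.5652 g/L.

1.57 g/L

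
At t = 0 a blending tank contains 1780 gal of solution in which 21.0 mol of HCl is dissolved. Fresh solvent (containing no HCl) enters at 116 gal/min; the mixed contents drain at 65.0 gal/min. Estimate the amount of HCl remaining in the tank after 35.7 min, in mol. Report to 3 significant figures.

8.56 mol

Total volume: dV/dt = Q_in − Q_out = 51.000 gal/min, so V(t) = 1780 + 51.000 t and V(35.7) = 3600.7 gal.
Species balance (pure solvent in): dm/dt = −Q_out · m/V(t).
Separate: dm/m = −Q_out dt/V(t) ⇒ ln(m/m₀) = −(Q_out/(Q_in−Q_out)) ln(V/V₀).
m = m₀ (V₀/V)^(Q_out/(Q_in−Q_out)) = 21.0 × (1780/3600.7)^(1.2745) = 8.5558 mol.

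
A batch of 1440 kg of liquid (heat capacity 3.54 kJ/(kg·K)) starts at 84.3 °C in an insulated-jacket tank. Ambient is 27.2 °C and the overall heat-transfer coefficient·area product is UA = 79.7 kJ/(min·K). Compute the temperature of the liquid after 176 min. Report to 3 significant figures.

30.8 °C

Energy balance: M c_p dT/dt = −UA(T − T_amb).
dT/dt = (T_ss − T)/τ with T_ss = T_amb = 27.200 °C, τ = M c_p/UA = 1440·3.54/79.7 = 63.960 min.
T approaches T_ss exponentially: T(t) = T_ss + (T₀ − T_ss) e^(−t/τ).
T(176) = 27.200 + (57.100)·0.063818 = 30.844 °C.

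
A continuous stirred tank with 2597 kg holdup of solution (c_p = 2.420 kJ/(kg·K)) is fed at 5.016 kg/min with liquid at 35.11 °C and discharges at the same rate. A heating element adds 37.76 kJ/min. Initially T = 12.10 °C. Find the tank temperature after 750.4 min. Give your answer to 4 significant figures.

First-law balance (no shaft work): M c_p dT/dt = ṁ c_p (T_in − T) + 37.76.
τ = M/ṁ = 517.743 min; T_ss = T_in + Q̇/(ṁ c_p) = 35.11 + 37.76/(5.016·2.420) = 38.2207 °C.
Solution: T(t) = T_ss + (T₀ − T_ss) e^(−t/τ).
T(750.4) = 38.2207 + (-26.1207)·e^(−750.4/517.743) = 38.2207 + (-26.1207)·0.234719 = 32.0897 °C.

32.09 °C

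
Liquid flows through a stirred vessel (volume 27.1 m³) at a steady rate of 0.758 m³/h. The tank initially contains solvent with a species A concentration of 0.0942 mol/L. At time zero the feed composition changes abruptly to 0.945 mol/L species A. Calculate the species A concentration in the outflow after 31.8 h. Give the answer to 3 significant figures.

0.595 mol/L

Accumulation = in − out for the solute gives V dC/dt = Q(C_in − C).
Rewrite as dC/dt + C/τ = C_in/τ, τ = V/Q = 35.752 h.
This is linear first-order; C(t) = C_in + (C₀ − C_in) e^(−t/τ).
C(31.8) = 0.945 + (0.0942 − 0.945)·e^(−31.8/35.752) = 0.945 + (-0.85080)·0.41088 = 0.59543 mol/L.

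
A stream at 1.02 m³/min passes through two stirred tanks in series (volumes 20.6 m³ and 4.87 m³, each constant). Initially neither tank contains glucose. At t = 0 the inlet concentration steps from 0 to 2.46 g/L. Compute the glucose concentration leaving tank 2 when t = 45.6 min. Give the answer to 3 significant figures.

Time constants: τᵢ = Vᵢ/Q for each well-mixed tank.
τ₁ = 20.6/1.02 = 20.196 min; τ₂ = 4.87/1.02 = 4.7745 min.
Tank 1: C₁ = C_in(1 − e^(−t/τ₁)). Tank 2 (τ₁ ≠ τ₂): C₂ = C_in[1 − (τ₁ e^(−t/τ₁) − τ₂ e^(−t/τ₂))/(τ₁ − τ₂)].
At t = 45.6: e^(−t/τ₁) = 0.10457, e^(−t/τ₂) = 7.1150e-05.
C₂ = 2.46·[1 − (20.196·0.10457 − 4.7745·7.1150e-05)/(15.422)] = 2.46·0.86307 = 2.1232 g/L.

2.12 g/L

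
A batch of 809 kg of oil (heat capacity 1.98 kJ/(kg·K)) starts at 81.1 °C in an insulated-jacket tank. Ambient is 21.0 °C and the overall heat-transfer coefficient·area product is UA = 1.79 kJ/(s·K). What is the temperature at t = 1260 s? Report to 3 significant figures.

M c_p dT/dt = −UA(T − T_amb).
dT/dt = (T_ss − T)/τ with T_ss = T_amb = 21.000 °C, τ = M c_p/UA = 809·1.98/1.79 = 894.87 s.
Solution: T(t) = T_ss + (T₀ − T_ss) e^(−t/τ).
T(1260) = 21.000 + (60.100)·0.24463 = 35.702 °C.

35.7 °C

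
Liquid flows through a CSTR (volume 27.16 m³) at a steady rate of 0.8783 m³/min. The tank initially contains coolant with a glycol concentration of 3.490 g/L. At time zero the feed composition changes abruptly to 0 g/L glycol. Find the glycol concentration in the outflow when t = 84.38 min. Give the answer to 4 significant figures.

Mass balance on the solute (V constant): V dC/dt = Q(C_in − C).
Time constant τ = V/Q = 27.16/0.8783 = 30.9234 min.
Integrating: C(t) = C_in + (C₀ − C_in) e^(−t/τ).
C(84.38) = 0 + (3.490 − 0)·e^(−84.38/30.9234) = 0 + (3.49000)·0.0653054 = 0.227916 g/L.

0.2279 g/L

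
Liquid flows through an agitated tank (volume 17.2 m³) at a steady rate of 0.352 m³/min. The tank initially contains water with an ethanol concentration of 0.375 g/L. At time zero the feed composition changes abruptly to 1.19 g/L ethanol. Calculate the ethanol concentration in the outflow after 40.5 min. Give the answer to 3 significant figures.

Accumulation = in − out for the solute gives V dC/dt = Q(C_in − C).
Rewrite as dC/dt + C/τ = C_in/τ, τ = V/Q = 48.864 min.
C approaches C_in exponentially: C(t) = C_in + (C₀ − C_in) e^(−t/τ).
C(40.5) = 1.19 + (0.375 − 1.19)·e^(−40.5/48.864) = 1.19 + (-0.81500)·0.43656 = 0.83421 g/L.

0.834 g/L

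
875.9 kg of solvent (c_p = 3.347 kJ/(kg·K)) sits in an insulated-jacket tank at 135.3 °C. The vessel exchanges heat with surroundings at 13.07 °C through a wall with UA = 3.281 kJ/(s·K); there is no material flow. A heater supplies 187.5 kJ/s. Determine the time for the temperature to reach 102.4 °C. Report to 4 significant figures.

Lumped-capacitance energy balance: M c_p dT/dt = UA(T_amb − T) + Q̇.
τ = M c_p/UA = 893.519 s; T_ss = T_amb + Q̇/UA = 13.07 + 187.5/3.281 = 70.2172 °C.
T(t) = T_ss + (T₀ − T_ss)e^(−t/τ); set T = 102.4:
t = −τ ln[(T − T_ss)/(T₀ − T_ss)] = −893.519 · ln(0.494490) = 629.242 s.

629.2 s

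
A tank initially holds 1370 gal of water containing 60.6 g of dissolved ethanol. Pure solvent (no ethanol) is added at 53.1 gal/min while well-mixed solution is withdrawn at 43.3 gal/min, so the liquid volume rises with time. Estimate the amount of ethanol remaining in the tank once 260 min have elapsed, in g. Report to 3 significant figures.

Total volume: dV/dt = Q_in − Q_out = 9.8000 gal/min, so V(t) = 1370 + 9.8000 t and V(260) = 3918.0 gal.
Species balance (pure solvent in): dm/dt = −Q_out · m/V(t).
Separate: dm/m = −Q_out dt/V(t) ⇒ ln(m/m₀) = −(Q_out/(Q_in−Q_out)) ln(V/V₀).
m = m₀ (V₀/V)^(Q_out/(Q_in−Q_out)) = 60.6 × (1370/3918.0)^(4.4184) = 0.58368 g.

0.584 g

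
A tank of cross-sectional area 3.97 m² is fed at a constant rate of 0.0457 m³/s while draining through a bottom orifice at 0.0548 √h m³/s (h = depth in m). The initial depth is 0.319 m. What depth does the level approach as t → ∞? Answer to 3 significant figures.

A dh/dt = Q_in − 0.0548 √h. Steady state requires inflow = outflow:
Q_in = 0.0548 √h_ss ⇒ √h_ss = 0.0457/0.0548 = 0.83394.
h_ss = 0.83394² = 0.69546 m. (Since h₀ = 0.319 m < h_ss, the level will rise toward this value.)

0.695 m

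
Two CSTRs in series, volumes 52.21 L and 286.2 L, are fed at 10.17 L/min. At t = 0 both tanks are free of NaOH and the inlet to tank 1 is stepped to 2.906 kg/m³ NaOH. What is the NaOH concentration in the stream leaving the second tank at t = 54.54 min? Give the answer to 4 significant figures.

2.394 kg/m³

Species balance on tank i: dCᵢ/dt = (Cᵢ₋₁ − Cᵢ)/τᵢ with τᵢ = Vᵢ/Q.
τ₁ = 52.21/10.17 = 5.13373 min; τ₂ = 286.2/10.17 = 28.1416 min.
Tank 1: C₁ = C_in(1 − e^(−t/τ₁)). Tank 2 (τ₁ ≠ τ₂): C₂ = C_in[1 − (τ₁ e^(−t/τ₁) − τ₂ e^(−t/τ₂))/(τ₁ − τ₂)].
At t = 54.54: e^(−t/τ₁) = 2.43285e-05, e^(−t/τ₂) = 0.143983.
C₂ = 2.906·[1 − (5.13373·2.43285e-05 − 28.1416·0.143983)/(-23.0079)] = 2.906·0.823895 = 2.39424 kg/m³.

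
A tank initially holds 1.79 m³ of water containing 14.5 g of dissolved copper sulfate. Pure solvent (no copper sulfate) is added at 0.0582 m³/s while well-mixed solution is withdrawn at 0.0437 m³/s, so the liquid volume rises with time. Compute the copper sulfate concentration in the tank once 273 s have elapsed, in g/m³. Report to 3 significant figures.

0.0749 g/m³

Total volume: dV/dt = Q_in − Q_out = 0.014500 m³/s, so V(t) = 1.79 + 0.014500 t and V(273) = 5.7485 m³.
No copper sulfate enters, so dm/dt = −Q_out · (m/V).
Separate: dm/m = −Q_out dt/V(t) ⇒ ln(m/m₀) = −(Q_out/(Q_in−Q_out)) ln(V/V₀).
m = m₀ (V₀/V)^(Q_out/(Q_in−Q_out)) = 14.5 × (1.79/5.7485)^(3.0138) = 0.43080 g.
C = m/V = 0.43080/5.7485 = 0.074941 g/m³.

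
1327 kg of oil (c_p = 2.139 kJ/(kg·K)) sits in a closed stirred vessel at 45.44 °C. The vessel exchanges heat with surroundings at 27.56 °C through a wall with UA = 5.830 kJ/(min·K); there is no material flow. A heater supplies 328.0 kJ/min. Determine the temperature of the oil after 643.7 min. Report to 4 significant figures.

Unsteady energy balance on the tank contents: M c_p dT/dt = −UA(T − T_amb) + Q̇.
dT/dt = (T_ss − T)/τ with T_ss = T_amb + Q̇/UA = 27.56 + 328.0/5.830 = 83.8207 °C, τ = M c_p/UA = 1327·2.139/5.830 = 486.870 min.
Integrating: T(t) = T_ss + (T₀ − T_ss) e^(−t/τ).
T(643.7) = 83.8207 + (-38.3807)·0.266570 = 73.5896 °C.

73.59 °C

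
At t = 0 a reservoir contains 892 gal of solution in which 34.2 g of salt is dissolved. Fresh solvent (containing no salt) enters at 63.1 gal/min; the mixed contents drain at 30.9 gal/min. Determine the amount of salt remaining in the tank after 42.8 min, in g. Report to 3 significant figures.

14.0 g

Let m(t) be the amount of salt. Volume: V(t) = V₀ + (Q_in − Q_out) t = 892 + 32.200 t; V(42.8) = 2270.2 gal.
Species balance (pure solvent in): dm/dt = −Q_out · m/V(t).
dm/m = −Q_out dt/(V₀ + 32.200 t); integrating gives ln(m/m₀) = −(Q_out/(Q_in−Q_out)) ln(V/V₀).
m = m₀ (V₀/V)^(Q_out/(Q_in−Q_out)) = 34.2 × (892/2270.2)^(0.95963) = 13.954 g.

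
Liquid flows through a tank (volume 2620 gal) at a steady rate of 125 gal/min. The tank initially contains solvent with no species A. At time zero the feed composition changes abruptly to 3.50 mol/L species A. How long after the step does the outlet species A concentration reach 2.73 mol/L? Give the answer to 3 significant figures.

Unsteady species balance (constant V, well mixed): V dC/dt = Q(C_in − C), so τ = V/Q = 20.960 min.
C(t) = C_in + (C₀ − C_in) e^(−t/τ). Set C = 2.73 and solve for t:
e^(−t/τ) = (C − C_in)/(C₀ − C_in) = (2.73 − 3.50)/(0 − 3.50) = 0.22000
t = −τ ln(…) = 20.960 × 1.5141 = 31.736 min.

31.7 min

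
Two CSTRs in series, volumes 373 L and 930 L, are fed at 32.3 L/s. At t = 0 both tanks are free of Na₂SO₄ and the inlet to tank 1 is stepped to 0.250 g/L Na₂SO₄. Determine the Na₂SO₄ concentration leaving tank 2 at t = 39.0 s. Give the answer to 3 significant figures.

0.148 g/L

Each tank obeys Vᵢ dCᵢ/dt = Q(Cᵢ₋₁ − Cᵢ), so τᵢ = Vᵢ/Q.
τ₁ = 373/32.3 = 11.548 s; τ₂ = 930/32.3 = 28.793 s.
Tank 1: C₁ = C_in(1 − e^(−t/τ₁)). Tank 2 (τ₁ ≠ τ₂): C₂ = C_in[1 − (τ₁ e^(−t/τ₁) − τ₂ e^(−t/τ₂))/(τ₁ − τ₂)].
At t = 39.0: e^(−t/τ₁) = 0.034143, e^(−t/τ₂) = 0.25807.
C₂ = 0.250·[1 − (11.548·0.034143 − 28.793·0.25807)/(-17.245)] = 0.250·0.59197 = 0.14799 g/L.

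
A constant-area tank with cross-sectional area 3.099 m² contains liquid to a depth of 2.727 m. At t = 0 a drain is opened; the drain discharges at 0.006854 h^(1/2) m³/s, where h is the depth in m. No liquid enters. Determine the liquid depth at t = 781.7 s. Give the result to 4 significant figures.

With no inflow, A dh/dt = −0.006854 √h.
This is separable: 2 d(√h)/dt = −0.006854/A, so √h = √h₀ − (0.006854/(2A)) t.
√h = √2.727 − 0.006854·781.7/(2·3.099) = 1.65136 − 0.864436 = 0.786927.
h = 0.786927² = 0.619255 m.

0.6193 m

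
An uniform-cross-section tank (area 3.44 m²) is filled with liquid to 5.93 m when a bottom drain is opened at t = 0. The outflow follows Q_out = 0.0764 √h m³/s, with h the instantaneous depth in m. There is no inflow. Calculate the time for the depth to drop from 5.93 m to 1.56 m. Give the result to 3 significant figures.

Mass balance (ρ constant): A dh/dt = −0.0764 √h.
∫ h^(−1/2) dh = −(0.0764/A) ∫ dt, giving 2√h = 2√h₀ − (0.0764/A) t.
t = 2A(√h₀ − √h)/0.0764 = 2·3.44·(√5.93 − √1.56)/0.0764
  = 6.8800 × (2.4352 − 1.2490) / 0.0764 = 106.82 s.

107 s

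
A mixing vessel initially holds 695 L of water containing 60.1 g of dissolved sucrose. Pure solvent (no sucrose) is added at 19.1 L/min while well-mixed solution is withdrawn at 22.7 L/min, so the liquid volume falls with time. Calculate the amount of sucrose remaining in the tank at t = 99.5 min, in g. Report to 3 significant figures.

0.624 g

Let m(t) be the amount of sucrose. Volume: V(t) = V₀ + (Q_in − Q_out) t = 695 − 3.6000 t; V(99.5) = 336.80 L.
Solute balance: dm/dt = 0 − Q_out C = −Q_out m/V(t).
Separate: dm/m = −Q_out dt/V(t) ⇒ ln(m/m₀) = −(Q_out/(Q_in−Q_out)) ln(V/V₀).
m = m₀ (V₀/V)^(Q_out/(Q_in−Q_out)) = 60.1 × (695/336.80)^(-6.3056) = 0.62383 g.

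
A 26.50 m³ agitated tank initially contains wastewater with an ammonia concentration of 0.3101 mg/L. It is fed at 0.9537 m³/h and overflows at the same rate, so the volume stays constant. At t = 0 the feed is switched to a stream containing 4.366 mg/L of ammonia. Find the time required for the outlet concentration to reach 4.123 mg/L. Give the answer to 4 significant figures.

78.22 h

Species balance: V dC/dt = Q(C_in − C) ⇒ τ = V/Q = 27.7865 h.
C(t) = C_in + (C₀ − C_in) e^(−t/τ). Set C = 4.123 and solve for t:
e^(−t/τ) = (C − C_in)/(C₀ − C_in) = (4.123 − 4.366)/(0.3101 − 4.366) = 0.0599127
t = −τ ln(…) = 27.7865 × 2.81487 = 78.2153 h.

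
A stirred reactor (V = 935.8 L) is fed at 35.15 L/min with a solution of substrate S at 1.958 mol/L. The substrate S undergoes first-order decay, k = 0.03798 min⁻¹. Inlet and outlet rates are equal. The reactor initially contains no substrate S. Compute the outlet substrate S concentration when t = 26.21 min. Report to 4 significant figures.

0.8391 mol/L

Accumulation = in − out − consumed: V dC/dt = Q C_in − Q C − k V C.
dC/dt = (Q/V) C_in − (Q/V + k) C; effective rate a = Q/V + k = 0.0375614 + 0.03798 = 0.0755414 min⁻¹.
C_ss = Q C_in/(Q + kV) = 0.973576 mol/L; C(t) = C_ss + (C₀ − C_ss) e^(−a t).
C(26.21) = 0.973576 + (-0.973576)·e^(−0.0755414·26.21) = 0.973576 + (-0.973576)·0.138077 = 0.839147 mol/L.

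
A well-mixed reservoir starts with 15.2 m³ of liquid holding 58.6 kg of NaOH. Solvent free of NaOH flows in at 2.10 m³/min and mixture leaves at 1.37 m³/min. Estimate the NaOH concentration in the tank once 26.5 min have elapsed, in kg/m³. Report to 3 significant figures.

Let m(t) be the amount of NaOH. Volume: V(t) = V₀ + (Q_in − Q_out) t = 15.2 + 0.73000 t; V(26.5) = 34.545 m³.
No NaOH enters, so dm/dt = −Q_out · (m/V).
Separate: dm/m = −Q_out dt/V(t) ⇒ ln(m/m₀) = −(Q_out/(Q_in−Q_out)) ln(V/V₀).
m = m₀ (V₀/V)^(Q_out/(Q_in−Q_out)) = 58.6 × (15.2/34.545)^(1.8767) = 12.554 kg.
C = m/V = 12.554/34.545 = 0.36340 kg/m³.

0.363 kg/m³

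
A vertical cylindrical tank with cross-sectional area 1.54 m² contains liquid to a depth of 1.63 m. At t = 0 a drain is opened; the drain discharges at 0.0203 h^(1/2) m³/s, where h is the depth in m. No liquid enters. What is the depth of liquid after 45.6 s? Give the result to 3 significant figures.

A dh/dt = −Q_out = −0.0203 √h.
∫ h^(−1/2) dh = −(0.0203/A) ∫ dt, giving 2√h = 2√h₀ − (0.0203/A) t.
√h = √1.63 − 0.0203·45.6/(2·1.54) = 1.2767 − 0.30055 = 0.97617.
h = 0.97617² = 0.95291 m.

0.953 m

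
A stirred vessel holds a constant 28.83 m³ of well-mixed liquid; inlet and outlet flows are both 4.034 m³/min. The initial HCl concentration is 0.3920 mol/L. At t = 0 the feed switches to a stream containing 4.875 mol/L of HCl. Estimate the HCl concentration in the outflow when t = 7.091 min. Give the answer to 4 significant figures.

3.213 mol/L

Mass balance on the solute (V constant): V dC/dt = Q(C_in − C).
So dC/dt = (C_in − C)/τ with τ = V/Q = 28.83/4.034 = 7.14675 min.
C approaches C_in exponentially: C(t) = C_in + (C₀ − C_in) e^(−t/τ).
C(7.091) = 4.875 + (0.3920 − 4.875)·e^(−7.091/7.14675) = 4.875 + (-4.48300)·0.370761 = 3.21288 mol/L.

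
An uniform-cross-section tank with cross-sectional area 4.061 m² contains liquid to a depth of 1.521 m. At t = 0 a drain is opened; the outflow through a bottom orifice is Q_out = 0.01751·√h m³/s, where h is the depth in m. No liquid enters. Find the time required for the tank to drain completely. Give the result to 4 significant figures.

572.1 s

A dh/dt = −Q_out = −0.01751 √h.
∫ h^(−1/2) dh = −(0.01751/A) ∫ dt, giving 2√h = 2√h₀ − (0.01751/A) t.
Set h = 0: 2√h₀ = (0.01751/A) t_empty ⇒ t_empty = 2A√h₀/0.01751.
t_empty = 2·4.061·√1.521/0.01751 = 8.12200·1.23329/0.01751 = 572.060 s.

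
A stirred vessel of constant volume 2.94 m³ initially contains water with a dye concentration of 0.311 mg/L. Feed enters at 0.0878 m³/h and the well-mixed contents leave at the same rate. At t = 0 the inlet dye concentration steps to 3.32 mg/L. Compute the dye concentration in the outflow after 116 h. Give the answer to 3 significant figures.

Mass balance on the solute (V constant): V dC/dt = Q(C_in − C).
Time constant τ = V/Q = 2.94/0.0878 = 33.485 h.
This is linear first-order; C(t) = C_in + (C₀ − C_in) e^(−t/τ).
C(116) = 3.32 + (0.311 − 3.32)·e^(−116/33.485) = 3.32 + (-3.0090)·0.031297 = 3.2258 mg/L.

3.23 mg/L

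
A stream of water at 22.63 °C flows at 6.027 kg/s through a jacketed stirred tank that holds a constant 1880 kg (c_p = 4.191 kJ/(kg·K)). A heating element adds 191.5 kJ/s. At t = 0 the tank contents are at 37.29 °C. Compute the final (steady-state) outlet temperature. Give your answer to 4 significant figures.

30.21 °C

Heat balance on the well-mixed liquid: M c_p dT/dt = ṁ c_p (T_in − T) + 191.5.
At steady state dT/dt = 0 ⇒ T_ss = T_in + Q̇/(ṁ c_p) = 22.63 + 191.5/(6.027·4.191) = 30.2114 °C.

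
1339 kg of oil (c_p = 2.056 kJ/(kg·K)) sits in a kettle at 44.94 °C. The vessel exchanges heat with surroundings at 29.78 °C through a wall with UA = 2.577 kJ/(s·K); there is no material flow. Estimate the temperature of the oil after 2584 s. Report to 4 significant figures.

M c_p dT/dt = −UA(T − T_amb).
dT/dt = (T_ss − T)/τ with T_ss = T_amb = 29.7800 °C, τ = M c_p/UA = 1339·2.056/2.577 = 1068.29 s.
T approaches T_ss exponentially: T(t) = T_ss + (T₀ − T_ss) e^(−t/τ).
T(2584) = 29.7800 + (15.1600)·0.0890268 = 31.1296 °C.

31.13 °C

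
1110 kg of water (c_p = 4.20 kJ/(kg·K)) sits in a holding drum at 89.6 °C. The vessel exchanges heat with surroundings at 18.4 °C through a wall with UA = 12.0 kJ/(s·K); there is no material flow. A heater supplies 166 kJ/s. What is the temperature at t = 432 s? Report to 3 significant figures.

51.1 °C

Lumped-capacitance energy balance: M c_p dT/dt = UA(T_amb − T) + Q̇.
dT/dt = (T_ss − T)/τ with T_ss = T_amb + Q̇/UA = 18.4 + 166/12.0 = 32.233 °C, τ = M c_p/UA = 1110·4.20/12.0 = 388.50 s.
T approaches T_ss exponentially: T(t) = T_ss + (T₀ − T_ss) e^(−t/τ).
T(432) = 32.233 + (57.367)·0.32891 = 51.102 °C.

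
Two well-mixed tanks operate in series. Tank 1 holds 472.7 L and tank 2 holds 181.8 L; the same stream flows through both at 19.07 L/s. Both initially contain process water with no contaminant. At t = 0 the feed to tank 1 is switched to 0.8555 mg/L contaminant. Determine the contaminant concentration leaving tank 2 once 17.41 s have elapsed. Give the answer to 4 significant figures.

0.2529 mg/L

Species balance on tank i: dCᵢ/dt = (Cᵢ₋₁ − Cᵢ)/τᵢ with τᵢ = Vᵢ/Q.
τ₁ = 472.7/19.07 = 24.7876 s; τ₂ = 181.8/19.07 = 9.53330 s.
Solving the cascade with C₁(0)=C₂(0)=0 gives C₂(t) = C_in[1 − (τ₁ e^(−t/τ₁) − τ₂ e^(−t/τ₂))/(τ₁ − τ₂)].
At t = 17.41: e^(−t/τ₁) = 0.495411, e^(−t/τ₂) = 0.161019.
C₂ = 0.8555·[1 − (24.7876·0.495411 − 9.53330·0.161019)/(15.2543)] = 0.8555·0.295608 = 0.252893 mg/L.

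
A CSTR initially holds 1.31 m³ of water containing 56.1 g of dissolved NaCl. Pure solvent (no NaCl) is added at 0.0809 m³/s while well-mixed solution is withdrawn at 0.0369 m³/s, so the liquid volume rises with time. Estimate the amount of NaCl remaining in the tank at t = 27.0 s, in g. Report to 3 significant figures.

Total volume: dV/dt = Q_in − Q_out = 0.044000 m³/s, so V(t) = 1.31 + 0.044000 t and V(27.0) = 2.4980 m³.
Solute balance: dm/dt = 0 − Q_out C = −Q_out m/V(t).
dm/m = −Q_out dt/(V₀ + 0.044000 t); integrating gives ln(m/m₀) = −(Q_out/(Q_in−Q_out)) ln(V/V₀).
m = m₀ (V₀/V)^(Q_out/(Q_in−Q_out)) = 56.1 × (1.31/2.4980)^(0.83864) = 32.649 g.

32.6 g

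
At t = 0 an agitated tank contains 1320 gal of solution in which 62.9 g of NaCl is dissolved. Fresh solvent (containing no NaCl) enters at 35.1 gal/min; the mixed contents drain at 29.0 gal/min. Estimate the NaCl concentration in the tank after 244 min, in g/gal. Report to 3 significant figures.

Let m(t) be the amount of NaCl. Volume: V(t) = V₀ + (Q_in − Q_out) t = 1320 + 6.1000 t; V(244) = 2808.4 gal.
Species balance (pure solvent in): dm/dt = −Q_out · m/V(t).
dm/m = −Q_out dt/(V₀ + 6.1000 t); integrating gives ln(m/m₀) = −(Q_out/(Q_in−Q_out)) ln(V/V₀).
m = m₀ (V₀/V)^(Q_out/(Q_in−Q_out)) = 62.9 × (1320/2808.4)^(4.7541) = 1.7372 g.
C = m/V = 1.7372/2808.4 = 0.00061858 g/gal.

0.000619 g/gal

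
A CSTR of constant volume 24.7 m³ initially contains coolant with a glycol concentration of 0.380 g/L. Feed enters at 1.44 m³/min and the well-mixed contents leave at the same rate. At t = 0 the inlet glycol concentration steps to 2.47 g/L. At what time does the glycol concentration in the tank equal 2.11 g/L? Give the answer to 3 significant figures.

Accumulation = in − out for the solute gives V dC/dt = Q(C_in − C), so τ = V/Q = 17.153 min.
C(t) = C_in + (C₀ − C_in) e^(−t/τ). Set C = 2.11 and solve for t:
e^(−t/τ) = (C − C_in)/(C₀ − C_in) = (2.11 − 2.47)/(0.380 − 2.47) = 0.17225
t = −τ ln(…) = 17.153 × 1.7588 = 30.169 min.

30.2 min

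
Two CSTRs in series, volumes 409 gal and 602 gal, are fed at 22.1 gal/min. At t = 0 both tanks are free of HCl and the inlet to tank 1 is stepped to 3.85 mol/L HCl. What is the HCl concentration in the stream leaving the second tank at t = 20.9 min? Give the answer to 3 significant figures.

Each tank obeys Vᵢ dCᵢ/dt = Q(Cᵢ₋₁ − Cᵢ), so τᵢ = Vᵢ/Q.
τ₁ = 409/22.1 = 18.507 min; τ₂ = 602/22.1 = 27.240 min.
Tank 1: C₁ = C_in(1 − e^(−t/τ₁)). Tank 2 (τ₁ ≠ τ₂): C₂ = C_in[1 − (τ₁ e^(−t/τ₁) − τ₂ e^(−t/τ₂))/(τ₁ − τ₂)].
At t = 20.9: e^(−t/τ₁) = 0.32325, e^(−t/τ₂) = 0.46428.
C₂ = 3.85·[1 − (18.507·0.32325 − 27.240·0.46428)/(-8.7330)] = 3.85·0.23685 = 0.91188 mol/L.

0.912 mol/L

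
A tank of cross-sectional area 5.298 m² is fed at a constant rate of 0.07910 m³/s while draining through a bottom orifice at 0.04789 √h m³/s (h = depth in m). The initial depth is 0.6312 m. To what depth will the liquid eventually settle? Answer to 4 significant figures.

A dh/dt = Q_in − 0.04789 √h. Steady state requires inflow = outflow:
Q_in = 0.04789 √h_ss ⇒ √h_ss = 0.07910/0.04789 = 1.65170.
h_ss = 1.65170² = 2.72812 m. (Since h₀ = 0.6312 m < h_ss, the level will rise toward this value.)

2.728 m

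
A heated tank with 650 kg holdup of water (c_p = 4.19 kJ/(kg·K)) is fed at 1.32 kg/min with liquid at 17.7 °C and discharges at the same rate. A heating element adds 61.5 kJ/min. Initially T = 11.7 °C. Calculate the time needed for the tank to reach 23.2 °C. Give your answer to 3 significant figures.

First-law balance (no shaft work): M c_p dT/dt = ṁ c_p (T_in − T) + 61.5.
τ = M/ṁ = 492.42 min; T_ss = T_in + Q̇/(ṁ c_p) = 28.820 °C.
T(t) = T_ss + (T₀ − T_ss) e^(−t/τ). Set T = 23.2:
e^(−t/τ) = (23.2 − 28.820)/(11.7 − 28.820) = 0.32825
t = −492.42 · ln(0.32825) = 548.55 min.

549 min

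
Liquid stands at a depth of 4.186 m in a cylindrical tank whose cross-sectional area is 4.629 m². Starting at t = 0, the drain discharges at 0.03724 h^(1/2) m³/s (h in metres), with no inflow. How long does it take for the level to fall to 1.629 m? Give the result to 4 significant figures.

With no inflow, A dh/dt = −0.03724 √h.
Separate and integrate: 2(√h − √h₀) = −(0.03724/A) t.
t = 2A(√h₀ − √h)/0.03724 = 2·4.629·(√4.186 − √1.629)/0.03724
  = 9.25800 × (2.04597 − 1.27632) / 0.03724 = 191.338 s.

191.3 s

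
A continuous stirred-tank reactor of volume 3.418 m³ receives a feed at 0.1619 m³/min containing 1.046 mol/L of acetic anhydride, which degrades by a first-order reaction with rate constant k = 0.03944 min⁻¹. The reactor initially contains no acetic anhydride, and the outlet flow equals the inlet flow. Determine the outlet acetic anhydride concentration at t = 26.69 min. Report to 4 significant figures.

V dC/dt = Q(C_in − C) − k V C.
dC/dt = (Q/V) C_in − (Q/V + k) C; effective rate a = Q/V + k = 0.0473669 + 0.03944 = 0.0868069 min⁻¹.
C_ss = Q C_in/(Q + kV) = 0.570758 mol/L; C(t) = C_ss + (C₀ − C_ss) e^(−a t).
C(26.69) = 0.570758 + (-0.570758)·e^(−0.0868069·26.69) = 0.570758 + (-0.570758)·0.0985811 = 0.514492 mol/L.

0.5145 mol/L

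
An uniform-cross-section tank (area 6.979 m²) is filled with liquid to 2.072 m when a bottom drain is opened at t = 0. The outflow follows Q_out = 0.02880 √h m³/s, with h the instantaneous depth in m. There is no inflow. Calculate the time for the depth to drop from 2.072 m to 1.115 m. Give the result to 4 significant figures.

185.9 s

With no inflow, A dh/dt = −0.02880 √h.
∫ h^(−1/2) dh = −(0.02880/A) ∫ dt, giving 2√h = 2√h₀ − (0.02880/A) t.
t = 2A(√h₀ − √h)/0.02880 = 2·6.979·(√2.072 − √1.115)/0.02880
  = 13.9580 × (1.43944 − 1.05594) / 0.02880 = 185.869 s.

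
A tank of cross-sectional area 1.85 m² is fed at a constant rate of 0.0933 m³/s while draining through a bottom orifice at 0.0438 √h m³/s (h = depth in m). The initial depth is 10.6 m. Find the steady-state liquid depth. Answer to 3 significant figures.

Unsteady balance on liquid volume: A dh/dt = Q_in − 0.0438 √h. At steady state dh/dt = 0:
Q_in = 0.0438 √h_ss ⇒ √h_ss = 0.0933/0.0438 = 2.1301.
h_ss = 2.1301² = 4.5375 m. (Since h₀ = 10.6 m > h_ss, the level will fall toward this value.)

4.54 m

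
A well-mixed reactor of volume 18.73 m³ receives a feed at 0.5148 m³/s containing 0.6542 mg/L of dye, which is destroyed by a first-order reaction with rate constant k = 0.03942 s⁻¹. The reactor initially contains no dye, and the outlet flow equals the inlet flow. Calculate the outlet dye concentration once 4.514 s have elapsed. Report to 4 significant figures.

0.07006 mg/L

Species balance: V dC/dt = Q C_in − Q C − k V C.
This is linear with rate a = Q/V + k = 0.0669053 s⁻¹.
C_ss = Q C_in/(Q + kV) = 0.268751 mg/L; C(t) = C_ss + (C₀ − C_ss) e^(−a t).
C(4.514) = 0.268751 + (-0.268751)·e^(−0.0669053·4.514) = 0.268751 + (-0.268751)·0.739330 = 0.0700554 mg/L.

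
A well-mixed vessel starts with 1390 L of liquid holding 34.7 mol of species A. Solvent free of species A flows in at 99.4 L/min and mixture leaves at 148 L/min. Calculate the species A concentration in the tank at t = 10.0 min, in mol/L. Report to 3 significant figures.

Let m(t) be the amount of species A. Volume: V(t) = V₀ + (Q_in − Q_out) t = 1390 − 48.600 t; V(10.0) = 904.00 L.
Solute balance: dm/dt = 0 − Q_out C = −Q_out m/V(t).
Separate: dm/m = −Q_out dt/V(t) ⇒ ln(m/m₀) = −(Q_out/(Q_in−Q_out)) ln(V/V₀).
m = m₀ (V₀/V)^(Q_out/(Q_in−Q_out)) = 34.7 × (1390/904.00)^(-3.0453) = 9.3612 mol.
C = m/V = 9.3612/904.00 = 0.010355 mol/L.

0.0104 mol/L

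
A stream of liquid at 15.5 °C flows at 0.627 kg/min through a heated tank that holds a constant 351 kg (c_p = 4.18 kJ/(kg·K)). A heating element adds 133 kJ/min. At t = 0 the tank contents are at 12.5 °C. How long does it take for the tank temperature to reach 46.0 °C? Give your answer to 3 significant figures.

547 min

M c_p dT/dt = ṁ c_p (T_in − T) + Q̇.
τ = M/ṁ = 559.81 min; T_ss = T_in + Q̇/(ṁ c_p) = 66.247 °C.
T(t) = T_ss + (T₀ − T_ss) e^(−t/τ). Set T = 46.0:
e^(−t/τ) = (46.0 − 66.247)/(12.5 − 66.247) = 0.37671
t = −559.81 · ln(0.37671) = 546.54 min.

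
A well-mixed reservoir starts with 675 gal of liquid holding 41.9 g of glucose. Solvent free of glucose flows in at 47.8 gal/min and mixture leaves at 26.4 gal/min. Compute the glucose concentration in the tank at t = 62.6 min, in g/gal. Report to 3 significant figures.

0.00540 g/gal

Let m(t) be the amount of glucose. Volume: V(t) = V₀ + (Q_in − Q_out) t = 675 + 21.400 t; V(62.6) = 2014.6 gal.
Solute balance: dm/dt = 0 − Q_out C = −Q_out m/V(t).
Separate: dm/m = −Q_out dt/V(t) ⇒ ln(m/m₀) = −(Q_out/(Q_in−Q_out)) ln(V/V₀).
m = m₀ (V₀/V)^(Q_out/(Q_in−Q_out)) = 41.9 × (675/2014.6)^(1.2336) = 10.873 g.
C = m/V = 10.873/2014.6 = 0.0053972 g/gal.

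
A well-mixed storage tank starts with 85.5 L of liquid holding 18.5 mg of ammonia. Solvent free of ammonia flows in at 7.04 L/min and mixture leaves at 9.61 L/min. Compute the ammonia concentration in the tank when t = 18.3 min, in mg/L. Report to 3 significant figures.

Let m(t) be the amount of ammonia. Volume: V(t) = V₀ + (Q_in − Q_out) t = 85.5 − 2.5700 t; V(18.3) = 38.469 L.
Species balance (pure solvent in): dm/dt = −Q_out · m/V(t).
Separate: dm/m = −Q_out dt/V(t) ⇒ ln(m/m₀) = −(Q_out/(Q_in−Q_out)) ln(V/V₀).
m = m₀ (V₀/V)^(Q_out/(Q_in−Q_out)) = 18.5 × (85.5/38.469)^(-3.7393) = 0.93363 mg.
C = m/V = 0.93363/38.469 = 0.024270 mg/L.

0.0243 mg/L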